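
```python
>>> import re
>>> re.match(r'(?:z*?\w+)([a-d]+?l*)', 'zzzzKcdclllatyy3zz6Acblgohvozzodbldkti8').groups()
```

('d',)

The match spans [0:35] → 'zzzzKcdclllatyy3zz6Acblgohvozzodbld'.
Captured: group 1 = 'd'.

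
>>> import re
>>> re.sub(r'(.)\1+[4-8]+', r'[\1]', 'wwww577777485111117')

After group 1 captures some text, `\1` only succeeds where that same text appears again.
Matches: at [0:13] → 'wwww577777485'; at [13:19] → '111117'.
Each match is replaced using the text its own group 1 captured.

'[w][1]'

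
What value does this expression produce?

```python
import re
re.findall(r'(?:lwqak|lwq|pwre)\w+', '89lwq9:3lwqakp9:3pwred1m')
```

['lwq9', 'lwqakp9', 'pwred1m']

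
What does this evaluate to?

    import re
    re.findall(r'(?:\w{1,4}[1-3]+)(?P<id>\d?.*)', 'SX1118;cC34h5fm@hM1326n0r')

One capturing group, so `findall` returns just the captured substring from the one match — 1 in all.

['8;cC34h5fm@hM1326n0r']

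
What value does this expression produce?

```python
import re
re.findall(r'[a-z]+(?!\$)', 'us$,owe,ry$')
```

['u', 'owe', 'r']

The negative lookahead/lookbehind blocks any match where the forbidden context is present.
Since nothing is captured, `findall` lists the 3 matched substrings directly.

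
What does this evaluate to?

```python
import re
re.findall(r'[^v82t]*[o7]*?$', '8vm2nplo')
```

['nplo', '']

This matches zero or more of any character except [v82t]; then zero or more of one of [o7] (lazy); then anchored at the end.
Scanning left to right: at [4:8] → 'nplo'; at [8:8] → ''.
No capturing groups, so `findall` returns the 2 full match strings.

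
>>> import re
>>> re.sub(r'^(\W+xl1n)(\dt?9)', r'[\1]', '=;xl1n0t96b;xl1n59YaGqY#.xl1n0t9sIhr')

'[=;xl1n]6b;xl1n59YaGqY#.xl1n0t9sIhr'

Each match is replaced using the text its own group 1 captured.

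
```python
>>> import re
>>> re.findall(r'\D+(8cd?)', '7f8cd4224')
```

The pattern matches one or more of a non-digit; then the literal '8c', then optionally the literal 'd' (captured).
Because there's exactly one group, `findall` drops the full match and keeps group 1 from the one hit.

['8cd']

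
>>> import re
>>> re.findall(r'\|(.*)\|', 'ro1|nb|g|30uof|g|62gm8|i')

Walking the string: at [3:23] match '|nb|g|30uof|g|62gm8|', group 1 = 'nb|g|30uof|g|62gm8'.
With a single group, `findall` returns only what that group captured — 1 item.

['nb|g|30uof|g|62gm8']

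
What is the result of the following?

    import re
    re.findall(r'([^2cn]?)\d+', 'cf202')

['f']

Because there's exactly one group, `findall` drops the full match and keeps group 1 from the one hit.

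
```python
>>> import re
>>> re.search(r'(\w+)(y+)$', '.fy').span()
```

(1, 3)

The pattern matches one or more of a word character (captured); then one or more of a literal 'y' (captured); then anchored at the end.
Unlike `match`, `search` isn't anchored — it looks for the pattern anywhere in the string.
The match spans [1:3] → 'fy'.
Captured: group 1 = 'f', group 2 = 'y'.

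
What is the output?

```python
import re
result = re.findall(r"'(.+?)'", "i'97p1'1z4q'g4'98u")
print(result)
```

['97p1', 'g4']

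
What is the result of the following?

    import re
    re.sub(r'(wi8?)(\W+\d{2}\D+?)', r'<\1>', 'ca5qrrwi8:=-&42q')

'ca5qrr<wi8>'

This matches the literal 'wi', then optionally the literal '8' (captured); then one or more of a non-word character, then exactly 2 of a digit, then one or more of a non-digit (lazy) (captured).
Matches: at [6:16] → 'wi8:=-&42q'.
`\1` in the replacement pulls in group 1's text for each match.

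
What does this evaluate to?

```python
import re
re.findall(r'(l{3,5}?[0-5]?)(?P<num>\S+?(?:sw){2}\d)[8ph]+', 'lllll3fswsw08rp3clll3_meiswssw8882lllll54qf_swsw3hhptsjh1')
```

[('lll', 'll3fswsw0'), ('lll3', '_meiswssw8882lllll54qf_swsw3')]

Pattern: 3 to 5 of the literal 'l' (lazy), then optionally a character in [0-5] (captured); then one or more of a non-whitespace character (lazy), then the literal 'sw' repeated 2 times, then a digit (captured as 'num'); then one or more of one of [8ph].
Scanning left to right: at [0:13] match 'lllll3fswsw08', groups = ('lll', 'll3fswsw0'); at [17:52] match 'lll3_meiswssw8882lllll54qf_swsw3hhp', groups = ('lll3', '_meiswssw8882lllll54qf_swsw3').
2 groups means each result is a tuple of 2 captured strings — 2 here.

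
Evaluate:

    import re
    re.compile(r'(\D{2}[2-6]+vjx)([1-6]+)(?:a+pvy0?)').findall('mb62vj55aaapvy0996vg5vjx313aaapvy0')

[('vg5vjx', '313')]

2 groups means the one result is a tuple of 2 captured strings — 1 here.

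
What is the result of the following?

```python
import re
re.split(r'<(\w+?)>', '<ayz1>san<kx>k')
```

The group in the pattern means `split` returns the separators' captures alongside the pieces.

['', 'ayz1', 'san', 'kx', 'k']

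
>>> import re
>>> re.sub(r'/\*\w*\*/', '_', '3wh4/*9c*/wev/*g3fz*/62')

'3wh4_wev_62'

Matches: at [4:10] → '/*9c*/'; at [13:21] → '/*g3fz*/'.
`sub` substitutes '_' at each match site.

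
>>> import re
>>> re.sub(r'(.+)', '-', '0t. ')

'-'

The pattern matches one or more of any character (captured).
Every occurrence is swapped for '-'.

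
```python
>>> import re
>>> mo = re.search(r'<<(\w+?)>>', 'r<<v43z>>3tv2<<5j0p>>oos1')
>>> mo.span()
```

(1, 9)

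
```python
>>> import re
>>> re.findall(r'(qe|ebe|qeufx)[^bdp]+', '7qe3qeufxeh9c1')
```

Walking the string: at [1:14] match 'qe3qeufxeh9c1', group 1 = 'qe'.
Because there's exactly one group, `findall` drops the full match and keeps group 1 from the one hit.

['qe']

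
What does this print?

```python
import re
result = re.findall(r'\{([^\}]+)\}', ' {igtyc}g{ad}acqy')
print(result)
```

['igtyc', 'ad']

Walking the string: at [1:8] match '{igtyc}', group 1 = 'igtyc'; at [9:13] match '{ad}', group 1 = 'ad'.
Because there's exactly one group, `findall` drops the full match and keeps group 1 from each hit.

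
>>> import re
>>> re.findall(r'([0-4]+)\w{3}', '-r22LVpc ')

['22']

This matches one or more of a character in [0-4] (captured); then exactly 3 of a word character.
Matches: at [2:7] match '22LVp', group 1 = '22'.
With a single group, `findall` returns only what that group captured — 1 item.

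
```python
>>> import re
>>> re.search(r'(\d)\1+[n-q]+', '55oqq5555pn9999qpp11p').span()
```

(0, 5)

`\1` has to match the exact text group 1 already captured.
The match spans [0:5] → '55oqq'.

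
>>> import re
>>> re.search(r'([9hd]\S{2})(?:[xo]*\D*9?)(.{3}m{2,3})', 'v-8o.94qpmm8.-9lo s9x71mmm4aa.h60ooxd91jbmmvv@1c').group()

'9lo s9x71mmm'

Pattern: one of [9hd], then exactly 2 of a non-whitespace character (captured); then zero or more of one of [xo], then zero or more of a non-digit, then optionally a literal '9' (non-capturing group); then exactly 3 of any character, then 2 to 3 of a literal 'm' (captured).
`search` walks the string left to right and returns the first match it finds.
The match spans [14:26] → '9lo s9x71mmm'.
Captured: group 1 = '9lo', group 2 = 'x71mmm'.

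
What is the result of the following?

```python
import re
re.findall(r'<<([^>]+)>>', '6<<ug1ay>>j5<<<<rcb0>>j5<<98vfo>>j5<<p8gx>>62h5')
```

['ug1ay', '<<rcb0', '98vfo', 'p8gx']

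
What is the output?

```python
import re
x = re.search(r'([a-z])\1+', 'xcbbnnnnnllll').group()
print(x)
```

A backreference is literal: `\1` must see the identical characters the first group matched.
`re.search` scans for the first position where the pattern succeeds.
The match spans [2:4] → 'bb'.
Captured: group 1 = 'b'.

bb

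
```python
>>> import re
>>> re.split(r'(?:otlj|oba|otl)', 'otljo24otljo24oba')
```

['', 'o24', 'o24', '']

Alternation tries branches left to right and keeps the first one that lets the overall match succeed at that position.
The string is cut at each match, leaving 4 pieces.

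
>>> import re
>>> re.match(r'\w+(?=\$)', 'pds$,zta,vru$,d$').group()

Because the assertion is zero-width, the text it checks is not consumed and won't appear in the result.
`match` is anchored at position 0; if the pattern doesn't fit there, it returns None.
The match spans [0:3] → 'pds'.

'pds'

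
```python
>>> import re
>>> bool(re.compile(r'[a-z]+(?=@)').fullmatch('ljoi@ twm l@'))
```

False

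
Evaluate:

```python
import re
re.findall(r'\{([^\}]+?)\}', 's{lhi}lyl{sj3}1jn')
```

['lhi', 'sj3']

One capturing group, so `findall` returns just the captured substring from each match — 2 in all.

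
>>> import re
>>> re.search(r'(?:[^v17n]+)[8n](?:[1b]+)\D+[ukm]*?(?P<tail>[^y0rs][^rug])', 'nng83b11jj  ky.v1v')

The pattern matches one or more of any character except [v17n] (non-capturing group); then one of [8n]; then one or more of one of [1b] (non-capturing group); then one or more of a non-digit; then zero or more of one of [ukm] (lazy); then any character except [y0rs], then any character except [rug] (captured as 'tail').
`re.search` scans for the first position where the pattern succeeds.
Here no position works, so the call returns None.

None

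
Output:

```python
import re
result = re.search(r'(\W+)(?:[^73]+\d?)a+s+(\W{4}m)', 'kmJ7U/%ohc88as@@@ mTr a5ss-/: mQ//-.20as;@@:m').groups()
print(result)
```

('/%', ';@@:m')

This matches one or more of a non-word character (captured); then one or more of any character except [73], then optionally a digit (non-capturing group); then one or more of the literal 'a', then one or more of a literal 's'; then exactly 4 of a non-word character, then a literal 'm' (captured).
`search` walks the string left to right and returns the first match it finds.
The match spans [5:45] → '/%ohc88as@@@ mTr a5ss-/: mQ//-.20as;@@:m'.
Captured: group 1 = '/%', group 2 = ';@@:m'.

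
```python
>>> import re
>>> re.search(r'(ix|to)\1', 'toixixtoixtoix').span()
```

(2, 6)

After group 1 captures some text, `\1` only succeeds where that same text appears again.
`re.search` scans for the first position where the pattern succeeds.
The match spans [2:6] → 'ixix'.
Captured: group 1 = 'ix'.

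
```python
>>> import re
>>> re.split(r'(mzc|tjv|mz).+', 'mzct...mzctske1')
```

Alternation tries branches left to right and keeps the first one that lets the overall match succeed at that position.
Matches to split on: at [0:15] → 'mzct...mzctske1'.
The group in the pattern means `split` returns the separators' captures alongside the pieces.

['', 'mzc', '']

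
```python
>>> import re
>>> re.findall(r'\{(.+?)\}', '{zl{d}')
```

['zl{d']

Walking the string: at [0:6] match '{zl{d}', group 1 = 'zl{d'.
One capturing group, so `findall` returns just the captured substring from the one match — 1 in all.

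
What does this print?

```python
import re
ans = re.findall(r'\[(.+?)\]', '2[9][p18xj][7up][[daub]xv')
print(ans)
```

Lazy quantifiers expand one character at a time until the remainder of the pattern can match.
Matches: at [1:4] match '[9]', group 1 = '9'; at [4:11] match '[p18xj]', group 1 = 'p18xj'; at [11:16] match '[7up]', group 1 = '7up'; at [16:23] match '[[daub]', group 1 = '[daub'.
`findall` collects group 1 from each match (4 total).

['9', 'p18xj', '7up', '[daub']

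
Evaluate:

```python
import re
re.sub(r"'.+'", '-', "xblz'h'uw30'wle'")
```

Matches: at [4:16] → "'h'uw30'wle'".
`sub` substitutes '-' at each match site.

'xblz-'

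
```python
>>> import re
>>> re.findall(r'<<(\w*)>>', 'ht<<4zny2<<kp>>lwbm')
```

With a single group, `findall` returns only what that group captured — 1 item.

['kp']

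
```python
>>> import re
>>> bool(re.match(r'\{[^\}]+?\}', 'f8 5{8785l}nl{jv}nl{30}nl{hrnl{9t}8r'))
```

`re.match` only tries the pattern at the start of the string.
Here the string doesn't start with a match, so the call returns None, and `bool(None)` is False.

False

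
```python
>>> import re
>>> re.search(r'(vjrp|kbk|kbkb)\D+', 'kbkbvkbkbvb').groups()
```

The match spans [0:11] → 'kbkbvkbkbvb'.
Captured: group 1 = 'kbk'.

('kbk',)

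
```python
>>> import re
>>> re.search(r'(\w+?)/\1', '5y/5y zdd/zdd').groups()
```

The match spans [0:5] → '5y/5y'.
Captured: group 1 = '5y'.

('5y',)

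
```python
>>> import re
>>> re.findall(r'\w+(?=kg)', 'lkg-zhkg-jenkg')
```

['l', 'zh', 'jen']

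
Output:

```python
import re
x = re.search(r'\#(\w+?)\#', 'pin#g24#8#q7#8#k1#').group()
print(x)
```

#g24#

The match spans [3:8] → '#g24#'.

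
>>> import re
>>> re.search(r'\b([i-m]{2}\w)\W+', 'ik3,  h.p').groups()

('ik3',)

The pattern matches a word boundary (`\b`, zero-width); then exactly 2 of a character in [i-m], then a word character (captured); then one or more of a non-word character.
`re.search` scans for the first position where the pattern succeeds.
The match spans [0:6] → 'ik3,  '.
Captured: group 1 = 'ik3'.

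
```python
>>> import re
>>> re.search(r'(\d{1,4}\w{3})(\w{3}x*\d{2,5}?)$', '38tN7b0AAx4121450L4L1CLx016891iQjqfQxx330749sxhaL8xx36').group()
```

'0749sxhaL8xx36'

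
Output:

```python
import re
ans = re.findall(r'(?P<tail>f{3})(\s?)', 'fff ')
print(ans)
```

The pattern matches exactly 3 of a literal 'f' (captured as 'tail'); then optionally whitespace (captured).
2 groups means the one result is a tuple of 2 captured strings — 1 here.

[('fff', ' ')]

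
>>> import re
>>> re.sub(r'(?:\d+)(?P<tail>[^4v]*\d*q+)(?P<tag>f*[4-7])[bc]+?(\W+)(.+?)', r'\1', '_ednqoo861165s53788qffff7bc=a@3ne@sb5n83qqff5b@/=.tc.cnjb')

'_ednqoos53788qffff7bc=a@3ne@sb5n83qqc.cnjb'

The pattern matches one or more of a digit (non-capturing group); then zero or more of any character except [4v], then zero or more of a digit, then one or more of a literal 'q' (captured as 'tail'); then zero or more of the literal 'f', then a character in [4-7] (captured as 'tag'); then one or more of one of [bc] (lazy); then one or more of a non-word character (captured); then one or more of any character (lazy) (captured).
Because the quantifier is non-greedy, it stops expanding at the earliest point where the rest of the pattern can succeed.
Matches: at [7:51] → '861165s53788qffff7bc=a@3ne@sb5n83qqff5b@/=.t'.
Each match is replaced using the text its own group 1 captured.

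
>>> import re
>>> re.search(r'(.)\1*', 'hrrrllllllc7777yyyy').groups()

`\1` has to match the exact text group 1 already captured.
`search` walks the string left to right and returns the first match it finds.
The match spans [0:1] → 'h'.
Captured: group 1 = 'h'.

('h',)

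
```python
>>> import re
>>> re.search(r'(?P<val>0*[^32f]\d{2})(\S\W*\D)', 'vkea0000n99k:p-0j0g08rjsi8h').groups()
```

('0000n99', 'k:p')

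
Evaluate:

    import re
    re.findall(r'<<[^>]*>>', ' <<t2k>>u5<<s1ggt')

Scanning left to right: at [1:8] → '<<t2k>>'.
`findall` yields the raw match text (1 of them) because the pattern has no groups.

['<<t2k>>']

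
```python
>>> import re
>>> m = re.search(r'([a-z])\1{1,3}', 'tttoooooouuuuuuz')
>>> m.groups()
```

The match spans [0:3] → 'ttt'.
Captured: group 1 = 't'.

('t',)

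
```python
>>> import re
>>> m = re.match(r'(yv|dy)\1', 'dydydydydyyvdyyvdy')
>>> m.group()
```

'dydy'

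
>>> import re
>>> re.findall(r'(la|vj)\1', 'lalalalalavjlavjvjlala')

['la', 'la', 'vj', 'la']

`\1` has to match the exact text group 1 already captured.
Matches: at [0:4] match 'lala', group 1 = 'la'; at [4:8] match 'lala', group 1 = 'la'; at [14:18] match 'vjvj', group 1 = 'vj'; at [18:22] match 'lala', group 1 = 'la'.
`findall` collects group 1 from each match (4 total).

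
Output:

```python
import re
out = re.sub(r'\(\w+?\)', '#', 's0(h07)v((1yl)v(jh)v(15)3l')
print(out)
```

s0#v(#v#v#3l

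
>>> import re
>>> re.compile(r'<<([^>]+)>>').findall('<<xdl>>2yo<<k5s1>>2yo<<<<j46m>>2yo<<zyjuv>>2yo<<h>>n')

['xdl', 'k5s1', '<<j46m', 'zyjuv', 'h']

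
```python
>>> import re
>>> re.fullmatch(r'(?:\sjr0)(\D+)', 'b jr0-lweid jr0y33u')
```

The pattern matches whitespace, then the literal 'jr0' (non-capturing group); then one or more of a non-digit (captured).
`re.fullmatch` requires the pattern to consume the entire string.
Here the pattern can't cover the whole string, so the call returns None.

None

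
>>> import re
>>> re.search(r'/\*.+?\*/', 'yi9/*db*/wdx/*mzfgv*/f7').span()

(3, 9)

`re.search` scans for the first position where the pattern succeeds.
The match spans [3:9] → '/*db*/'.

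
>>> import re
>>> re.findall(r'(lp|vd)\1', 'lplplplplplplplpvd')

A backreference is literal: `\1` must see the identical characters the first group matched.
One capturing group, so `findall` returns just the captured substring from each match — 4 in all.

['lp', 'lp', 'lp', 'lp']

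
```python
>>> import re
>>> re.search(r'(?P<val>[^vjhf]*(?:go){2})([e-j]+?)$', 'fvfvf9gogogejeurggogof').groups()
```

('eurggogo', 'f')

Pattern: zero or more of any character except [vjhf], then the literal 'go' repeated 2 times (captured as 'val'); then one or more of a character in [e-j] (lazy) (captured); then anchored at the end.
`re.search` tries every starting position until one works.
The match spans [13:22] → 'eurggogof'.
Captured: group 1 = 'eurggogo', group 2 = 'f'.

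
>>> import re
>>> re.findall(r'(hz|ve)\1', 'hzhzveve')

['hz', 've']

`\1` has to match the exact text group 1 already captured.
`findall` collects group 1 from each match (2 total).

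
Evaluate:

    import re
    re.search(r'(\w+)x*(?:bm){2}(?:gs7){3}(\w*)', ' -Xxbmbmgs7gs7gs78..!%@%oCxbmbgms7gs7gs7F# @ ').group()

This matches one or more of a word character (captured); then zero or more of the literal 'x', then the literal 'bm' repeated 2 times, then the literal 'gs7' repeated 3 times; then zero or more of a word character (captured).
The match spans [2:18] → 'Xxbmbmgs7gs7gs78'.

'Xxbmbmgs7gs7gs78'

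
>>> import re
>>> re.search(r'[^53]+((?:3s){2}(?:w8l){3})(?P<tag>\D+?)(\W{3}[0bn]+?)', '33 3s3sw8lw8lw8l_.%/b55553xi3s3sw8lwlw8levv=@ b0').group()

' 3s3sw8lw8lw8l_.%/b'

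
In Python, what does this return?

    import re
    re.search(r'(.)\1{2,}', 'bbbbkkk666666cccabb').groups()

('b',)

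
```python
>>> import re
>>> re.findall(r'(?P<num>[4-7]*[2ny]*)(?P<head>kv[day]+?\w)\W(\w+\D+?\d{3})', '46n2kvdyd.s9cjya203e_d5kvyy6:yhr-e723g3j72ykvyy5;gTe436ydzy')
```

This matches zero or more of a character in [4-7], then zero or more of one of [2ny] (captured as 'num'); then the literal 'kv', then one or more of one of [day] (lazy), then a word character (captured as 'head'); then a non-word character; then one or more of a word character, then one or more of a non-digit (lazy), then exactly 3 of a digit (captured).
Walking the string: at [0:37] match '46n2kvdyd.s9cjya203e_d5kvyy6:yhr-e723', groups = ('46n2', 'kvdyd', 's9cjya203e_d5kvyy6:yhr-e723'); at [40:55] match '72ykvyy5;gTe436', groups = ('72y', 'kvyy5', 'gTe436').
3 groups means each result is a tuple of 3 captured strings — 2 here.

[('46n2', 'kvdyd', 's9cjya203e_d5kvyy6:yhr-e723'), ('72y', 'kvyy5', 'gTe436')]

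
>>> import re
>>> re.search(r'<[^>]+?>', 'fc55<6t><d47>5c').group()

`search` walks the string left to right and returns the first match it finds.
The match spans [4:8] → '<6t>'.

'<6t>'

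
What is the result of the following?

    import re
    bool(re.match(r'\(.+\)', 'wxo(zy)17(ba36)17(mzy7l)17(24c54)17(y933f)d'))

False

With `match`, the pattern is implicitly anchored at the beginning.
Here position 0 doesn't satisfy it, so the call returns None, and `bool(None)` is False.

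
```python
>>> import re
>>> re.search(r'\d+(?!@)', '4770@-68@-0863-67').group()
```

'477'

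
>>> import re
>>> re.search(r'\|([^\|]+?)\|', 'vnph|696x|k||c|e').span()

(4, 10)

`re.search` tries every starting position until one works.
The match spans [4:10] → '|696x|'.
Captured: group 1 = '696x'.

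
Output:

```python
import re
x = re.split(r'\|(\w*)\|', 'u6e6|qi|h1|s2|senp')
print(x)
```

Because the pattern has a capturing group, `split` also inserts each captured text between the pieces.

['u6e6', 'qi', 'h1', 's2', 'senp']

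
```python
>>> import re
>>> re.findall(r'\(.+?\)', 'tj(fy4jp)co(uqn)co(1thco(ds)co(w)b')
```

Because the quantifier is non-greedy, it stops expanding at the earliest point where the rest of the pattern can succeed.
No capturing groups, so `findall` returns the 4 full match strings.

['(fy4jp)', '(uqn)', '(1thco(ds)', '(w)']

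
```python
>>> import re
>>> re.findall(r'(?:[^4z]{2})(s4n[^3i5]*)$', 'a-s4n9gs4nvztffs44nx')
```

['s4n9gs4nvztffs44nx']

This matches exactly 2 of any character except [4z] (non-capturing group); then the literal 's4n', then zero or more of any character except [3i5] (captured); then anchored at the end.
Matches: at [0:20] match 'a-s4n9gs4nvztffs44nx', group 1 = 's4n9gs4nvztffs44nx'.
Because there's exactly one group, `findall` drops the full match and keeps group 1 from the one hit.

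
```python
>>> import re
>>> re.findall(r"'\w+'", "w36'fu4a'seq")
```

Walking the string: at [3:9] → "'fu4a'".
With no groups in the pattern, `findall` gives back each whole match — 1 here.

["'fu4a'"]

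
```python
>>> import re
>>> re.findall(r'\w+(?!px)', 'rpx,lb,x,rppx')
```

['rpx', 'lb', 'x', 'rppx']

The negative lookaround is zero-width — it rules out positions where the adjacent text would match, without consuming anything.
Matches: at [0:3] → 'rpx'; at [4:6] → 'lb'; at [7:8] → 'x'; at [9:13] → 'rppx'.
No capturing groups, so `findall` returns the 4 full match strings.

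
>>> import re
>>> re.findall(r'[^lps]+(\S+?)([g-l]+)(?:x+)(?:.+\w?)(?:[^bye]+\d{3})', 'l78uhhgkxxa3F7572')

The pattern matches one or more of any character except [lps]; then one or more of a non-whitespace character (lazy) (captured); then one or more of a character in [g-l] (captured); then one or more of a literal 'x' (non-capturing group); then one or more of any character, then optionally a word character (non-capturing group); then one or more of any character except [bye], then exactly 3 of a digit (non-capturing group).
Scanning left to right: at [1:17] match '78uhhgkxxa3F7572', groups = ('g', 'k').
`findall` packs the 2 group values into a tuple for every match.

[('g', 'k')]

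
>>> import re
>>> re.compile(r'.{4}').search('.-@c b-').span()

(0, 4)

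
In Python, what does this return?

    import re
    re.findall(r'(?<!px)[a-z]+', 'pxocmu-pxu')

['pxocmu', 'pxu']

The negative lookahead/lookbehind blocks any match where the forbidden context is present.
Walking the string: at [0:6] → 'pxocmu'; at [7:10] → 'pxu'.
Since nothing is captured, `findall` lists the 2 matched substrings directly.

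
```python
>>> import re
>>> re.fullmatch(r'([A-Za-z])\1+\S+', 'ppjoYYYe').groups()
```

('p',)

The match spans [0:8] → 'ppjoYYYe'.
Captured: group 1 = 'p'.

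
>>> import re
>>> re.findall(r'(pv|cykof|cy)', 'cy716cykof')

['cy', 'cykof']

Alternation isn't longest-match — the leftmost alternative that fits at this position is chosen.
One capturing group, so `findall` returns just the captured substring from each match — 2 in all.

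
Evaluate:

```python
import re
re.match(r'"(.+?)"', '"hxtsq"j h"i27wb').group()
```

'"hxtsq"'

`re.match` won't scan ahead — the pattern has to work from the very first character.
The match spans [0:7] → '"hxtsq"'.
Captured: group 1 = 'hxtsq'.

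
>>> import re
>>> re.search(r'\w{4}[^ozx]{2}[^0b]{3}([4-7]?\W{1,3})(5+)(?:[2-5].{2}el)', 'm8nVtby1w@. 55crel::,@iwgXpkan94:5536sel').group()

'm8nVtby1w@. 55crel'

Pattern: exactly 4 of a word character, then exactly 2 of any character except [ozx], then exactly 3 of any character except [0b]; then optionally a character in [4-7], then 1 to 3 of a non-word character (captured); then one or more of a literal '5' (captured); then a character in [2-5], then exactly 2 of any character, then the literal 'el' (non-capturing group).
The match spans [0:18] → 'm8nVtby1w@. 55crel'.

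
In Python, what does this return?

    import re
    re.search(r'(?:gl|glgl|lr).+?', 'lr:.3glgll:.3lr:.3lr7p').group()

The match spans [0:3] → 'lr:'.

'lr:'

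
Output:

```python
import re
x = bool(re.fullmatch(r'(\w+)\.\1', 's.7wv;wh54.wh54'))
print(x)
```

`\1` has to match the exact text group 1 already captured.
`re.fullmatch` is like wrapping the pattern in `^…$` (in single-line mode).
Here there's no way to consume every character, so the call returns None, and `bool(None)` is False.

False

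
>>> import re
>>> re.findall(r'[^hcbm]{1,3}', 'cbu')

['u']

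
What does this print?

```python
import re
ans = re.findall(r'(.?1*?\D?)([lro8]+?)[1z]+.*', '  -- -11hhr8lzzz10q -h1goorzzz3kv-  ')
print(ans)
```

[('hh', 'r8l')]

The pattern matches optionally any character, then zero or more of a literal '1' (lazy), then optionally a non-digit (captured); then one or more of one of [lro8] (lazy) (captured); then one or more of one of [1z], then zero or more of any character.
Walking the string: at [8:36] match 'hhr8lzzz10q -h1goorzzz3kv-  ', groups = ('hh', 'r8l').
Multiple groups make `findall` return tuples — one 2-tuple for the one match.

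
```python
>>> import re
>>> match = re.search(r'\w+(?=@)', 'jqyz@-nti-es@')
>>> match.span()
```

Lookahead/lookbehind check context without consuming it, so the matched span excludes the asserted characters.
`re.search` scans for the first position where the pattern succeeds.
The match spans [0:4] → 'jqyz'.

(0, 4)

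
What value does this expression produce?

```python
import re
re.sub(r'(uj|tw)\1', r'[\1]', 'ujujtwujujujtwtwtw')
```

'[uj]tw[uj]uj[tw]tw'

The backreference `\1` re-matches whatever the first group consumed, character for character.
Matches: at [0:4] → 'ujuj'; at [6:10] → 'ujuj'; at [12:16] → 'twtw'.
Each match is replaced using the text its own group 1 captured.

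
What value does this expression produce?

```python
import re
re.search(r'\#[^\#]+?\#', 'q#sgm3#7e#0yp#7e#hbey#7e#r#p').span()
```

(1, 7)

Unlike `match`, `search` isn't anchored — it looks for the pattern anywhere in the string.
The match spans [1:7] → '#sgm3#'.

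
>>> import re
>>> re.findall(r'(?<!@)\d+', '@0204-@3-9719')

['204', '9719']

A negative assertion filters positions out without eating any characters.
Matches: at [2:5] → '204'; at [9:13] → '9719'.
`findall` yields the raw match text (2 of them) because the pattern has no groups.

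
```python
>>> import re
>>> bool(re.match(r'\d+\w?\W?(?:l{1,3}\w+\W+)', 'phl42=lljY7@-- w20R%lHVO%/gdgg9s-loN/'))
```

False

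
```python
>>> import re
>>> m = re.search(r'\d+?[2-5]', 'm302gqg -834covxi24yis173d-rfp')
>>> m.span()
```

(1, 4)

The match spans [1:4] → '302'.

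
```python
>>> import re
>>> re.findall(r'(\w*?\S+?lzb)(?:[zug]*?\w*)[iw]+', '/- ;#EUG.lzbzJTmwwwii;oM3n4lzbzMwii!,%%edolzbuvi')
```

[';#EUG.lzb', ';oM3n4lzb', '!,%%edolzb']

Because the quantifier is non-greedy, it stops expanding at the earliest point where the rest of the pattern can succeed.
`findall` collects group 1 from each match (3 total).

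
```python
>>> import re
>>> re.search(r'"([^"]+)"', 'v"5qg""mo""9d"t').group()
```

'"5qg"'

The match spans [1:6] → '"5qg"'.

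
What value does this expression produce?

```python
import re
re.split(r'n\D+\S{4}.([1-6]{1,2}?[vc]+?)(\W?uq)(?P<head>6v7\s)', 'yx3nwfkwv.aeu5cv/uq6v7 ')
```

['yx3', '5cv', '/uq', '6v7 ', '']

This matches a literal 'n', then one or more of a non-digit, then exactly 4 of a non-whitespace character; then any character; then 1 to 2 of a character in [1-6] (lazy), then one or more of one of [vc] (lazy) (captured); then optionally a non-word character, then the literal 'uq' (captured); then the literal '6v7', then whitespace (captured as 'head').
Matches to split on: at [3:23] → 'nwfkwv.aeu5cv/uq6v7 '.
Because the pattern has a capturing group, `split` also inserts each captured text between the pieces.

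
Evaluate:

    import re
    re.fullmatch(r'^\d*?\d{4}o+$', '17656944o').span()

(0, 9)

The pattern matches anchored at the start of the string; then zero or more of a digit (lazy); then exactly 4 of a digit, then one or more of the literal 'o'; then anchored at the end.
`fullmatch` succeeds only if the pattern covers the string from start to end.
The match spans [0:9] → '17656944o'.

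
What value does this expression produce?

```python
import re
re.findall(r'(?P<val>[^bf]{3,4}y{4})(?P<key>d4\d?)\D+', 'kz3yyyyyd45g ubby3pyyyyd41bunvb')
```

[('kz3yyyyy', 'd45')]

`findall` packs the 2 group values into a tuple for every match.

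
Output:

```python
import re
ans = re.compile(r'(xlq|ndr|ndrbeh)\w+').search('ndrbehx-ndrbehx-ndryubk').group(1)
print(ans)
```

ndr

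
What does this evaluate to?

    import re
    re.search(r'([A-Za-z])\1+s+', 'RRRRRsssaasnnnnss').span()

After group 1 captures some text, `\1` only succeeds where that same text appears again.
The match spans [0:8] → 'RRRRRsss'.

(0, 8)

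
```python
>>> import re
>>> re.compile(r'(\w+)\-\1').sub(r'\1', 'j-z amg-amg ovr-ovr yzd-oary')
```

'j-z amg ovr yzd-oary'

A backreference is literal: `\1` must see the identical characters the first group matched.
Each match is replaced using the text its own group 1 captured.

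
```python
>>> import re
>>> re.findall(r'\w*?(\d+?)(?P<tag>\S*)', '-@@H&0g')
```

Pattern: zero or more of a word character (lazy); then one or more of a digit (lazy) (captured); then zero or more of a non-whitespace character (captured as 'tag').
Matches: at [5:7] match '0g', groups = ('0', 'g').
`findall` packs the 2 group values into a tuple for every match.

[('0', 'g')]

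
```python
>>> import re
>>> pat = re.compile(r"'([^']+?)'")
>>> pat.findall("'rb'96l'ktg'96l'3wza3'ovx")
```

['rb', 'ktg', '3wza3']

With a single group, `findall` returns only what that group captured — 3 items.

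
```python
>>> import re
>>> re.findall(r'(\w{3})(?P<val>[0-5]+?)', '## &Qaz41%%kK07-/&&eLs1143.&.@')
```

This matches exactly 3 of a word character (captured); then one or more of a character in [0-5] (lazy) (captured as 'val').
With the lazy modifier that quantifier settles for the fewest repetitions that let the rest of the pattern succeed (the atoms after it are unaffected and can still be greedy).
Matches: at [4:8] match 'Qaz4', groups = ('Qaz', '4'); at [19:23] match 'eLs1', groups = ('eLs', '1').
Multiple groups make `findall` return tuples — one 2-tuple for each match.

[('Qaz', '4'), ('eLs', '1')]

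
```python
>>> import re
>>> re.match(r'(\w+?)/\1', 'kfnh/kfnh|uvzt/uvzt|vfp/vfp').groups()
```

After group 1 captures some text, `\1` only succeeds where that same text appears again.
`re.match` won't scan ahead — the pattern has to work from the very first character.
The match spans [0:9] → 'kfnh/kfnh'.
Captured: group 1 = 'kfnh'.

('kfnh',)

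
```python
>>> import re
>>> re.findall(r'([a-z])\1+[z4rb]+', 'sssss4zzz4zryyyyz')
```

['s', 'y']

`\1` has to match the exact text group 1 already captured.
`findall` collects group 1 from each match (2 total).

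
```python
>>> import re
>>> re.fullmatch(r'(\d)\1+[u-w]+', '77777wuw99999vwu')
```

None

After group 1 captures some text, `\1` only succeeds where that same text appears again.
`re.fullmatch` requires the pattern to consume the entire string.
Here the string isn't matched end-to-end, so the call returns None.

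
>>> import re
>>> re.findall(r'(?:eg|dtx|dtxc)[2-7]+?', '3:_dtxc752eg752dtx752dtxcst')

['dtxc7', 'eg7', 'dtx7']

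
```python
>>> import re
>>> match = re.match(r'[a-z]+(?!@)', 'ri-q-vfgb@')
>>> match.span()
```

(0, 2)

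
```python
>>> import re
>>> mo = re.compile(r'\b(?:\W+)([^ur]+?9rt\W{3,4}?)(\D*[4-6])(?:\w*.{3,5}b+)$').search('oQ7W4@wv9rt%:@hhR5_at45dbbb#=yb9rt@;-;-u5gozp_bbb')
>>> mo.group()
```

'%:@hhR5_at45dbbb#=yb9rt@;-;-u5gozp_bbb'

Pattern: a word boundary (`\b`, zero-width); then one or more of a non-word character (non-capturing group); then one or more of any character except [ur] (lazy), then the literal '9rt', then 3 to 4 of a non-word character (lazy) (captured); then zero or more of a non-digit, then a character in [4-6] (captured); then zero or more of a word character, then 3 to 5 of any character, then one or more of the literal 'b' (non-capturing group); then anchored at the end.
`re.search` scans for the first position where the pattern succeeds.
The match spans [11:49] → '%:@hhR5_at45dbbb#=yb9rt@;-;-u5gozp_bbb'.
Captured: group 1 = 'hhR5_at45dbbb#=yb9rt@;-', group 2 = ';-u5'.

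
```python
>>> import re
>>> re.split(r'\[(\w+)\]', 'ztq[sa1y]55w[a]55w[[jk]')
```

['ztq', 'sa1y', '55w', 'a', '55w[', 'jk', '']

Because the pattern has a capturing group, `split` also inserts each captured text between the pieces.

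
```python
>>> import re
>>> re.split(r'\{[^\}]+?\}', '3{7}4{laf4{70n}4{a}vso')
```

Each match becomes a cut point; 4 segments remain.

['3', '4', '4', 'vso']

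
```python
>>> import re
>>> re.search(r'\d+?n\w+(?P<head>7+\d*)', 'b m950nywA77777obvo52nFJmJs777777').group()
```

'950nywA77777obvo52nFJmJs777777'

The match spans [3:33] → '950nywA77777obvo52nFJmJs777777'.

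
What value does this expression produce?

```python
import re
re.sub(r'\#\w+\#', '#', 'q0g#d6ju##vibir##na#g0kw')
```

'q0g###g0kw'

Matches: at [3:9] → '#d6ju#'; at [9:16] → '#vibir#'; at [16:20] → '#na#'.
`sub` substitutes '#' at each match site.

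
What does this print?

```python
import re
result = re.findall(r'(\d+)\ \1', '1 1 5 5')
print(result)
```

After group 1 captures some text, `\1` only succeeds where that same text appears again.
`findall` collects group 1 from each match (2 total).

['1', '5']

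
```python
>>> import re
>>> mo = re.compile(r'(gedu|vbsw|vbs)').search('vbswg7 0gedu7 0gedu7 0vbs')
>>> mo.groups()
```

('vbsw',)

Branches in `(...|...)` are attempted left-to-right; the first branch that allows the whole pattern to succeed is taken.
`re.search` tries every starting position until one works.
The match spans [0:4] → 'vbsw'.
Captured: group 1 = 'vbsw'.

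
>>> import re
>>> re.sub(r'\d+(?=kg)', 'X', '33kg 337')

The `(?=…)`/`(?<=…)` assertion just peeks at neighbouring text; it doesn't advance the match position.
Every occurrence is swapped for 'X'.

'Xkg 337'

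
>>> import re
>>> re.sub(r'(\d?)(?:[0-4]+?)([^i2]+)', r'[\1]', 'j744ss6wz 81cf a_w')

'j[7]'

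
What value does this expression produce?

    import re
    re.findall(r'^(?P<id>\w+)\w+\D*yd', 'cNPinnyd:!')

['cNPin']

Pattern: anchored at the start of the string; then one or more of a word character (captured as 'id'); then one or more of a word character; then zero or more of a non-digit, then the literal 'yd'.
Matches: at [0:8] match 'cNPinnyd', group 1 = 'cNPin'.
With a single group, `findall` returns only what that group captured — 1 item.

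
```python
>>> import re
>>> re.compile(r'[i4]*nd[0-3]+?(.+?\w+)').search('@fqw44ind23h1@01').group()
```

The pattern matches zero or more of one of [i4]; then the literal 'nd', then one or more of a character in [0-3] (lazy); then one or more of any character (lazy), then one or more of a word character (captured).
Unlike `match`, `search` isn't anchored — it looks for the pattern anywhere in the string.
The match spans [4:13] → '44ind23h1'.
Captured: group 1 = '3h1'.

'44ind23h1'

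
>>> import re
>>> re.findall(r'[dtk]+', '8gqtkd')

This matches one or more of one of [dtk].
Scanning left to right: at [3:6] → 'tkd'.
Since nothing is captured, `findall` lists the 1 matched substring directly.

['tkd']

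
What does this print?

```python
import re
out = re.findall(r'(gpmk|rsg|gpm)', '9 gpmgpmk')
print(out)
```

The regex engine tests alternatives in the order written; an earlier branch that matches wins even if a later one would match more.
With a single group, `findall` returns only what that group captured — 2 items.

['gpm', 'gpmk']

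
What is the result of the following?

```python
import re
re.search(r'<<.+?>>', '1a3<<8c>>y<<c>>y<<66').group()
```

'<<8c>>'

Lazy quantifiers expand one character at a time until the remainder of the pattern can match.
`re.search` tries every starting position until one works.
The match spans [3:9] → '<<8c>>'.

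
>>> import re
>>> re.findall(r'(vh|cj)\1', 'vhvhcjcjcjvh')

The backreference `\1` re-matches whatever the first group consumed, character for character.
One capturing group, so `findall` returns just the captured substring from each match — 2 in all.

['vh', 'cj']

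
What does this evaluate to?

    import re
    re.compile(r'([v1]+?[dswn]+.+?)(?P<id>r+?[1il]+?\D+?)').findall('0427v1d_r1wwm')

[('v1d_', 'r1w')]

Lazy quantifiers expand one character at a time until the remainder of the pattern can match.
With 2 capturing groups, `findall` returns a 2-tuple per match.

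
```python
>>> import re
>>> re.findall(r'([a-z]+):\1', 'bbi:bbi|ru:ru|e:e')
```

['bbi', 'ru', 'e']

A backreference is literal: `\1` must see the identical characters the first group matched.
With a single group, `findall` returns only what that group captured — 3 items.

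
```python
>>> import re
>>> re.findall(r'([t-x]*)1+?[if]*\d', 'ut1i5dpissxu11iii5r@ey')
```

One capturing group, so `findall` returns just the captured substring from each match — 2 in all.

['ut', 'xu']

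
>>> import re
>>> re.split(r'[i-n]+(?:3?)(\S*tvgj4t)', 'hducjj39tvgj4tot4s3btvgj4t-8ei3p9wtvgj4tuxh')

['hduc', '9tvgj4tot4s3btvgj4t-8ei3p9wtvgj4t', 'uxh']

Pattern: one or more of a character in [i-n]; then optionally a literal '3' (non-capturing group); then zero or more of a non-whitespace character, then the literal 'tvg', then the literal 'j4t' (captured).
Matches to split on: at [4:40] → 'jj39tvgj4tot4s3btvgj4t-8ei3p9wtvgj4t'.
`re.split` interleaves the captured-group text with the surrounding fragments.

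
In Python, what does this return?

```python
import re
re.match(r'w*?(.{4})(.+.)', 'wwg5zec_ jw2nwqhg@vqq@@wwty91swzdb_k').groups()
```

('wwg5', 'zec_ jw2nwqhg@vqq@@wwty91swzdb_k')

This matches zero or more of a literal 'w' (lazy); then exactly 4 of any character (captured); then one or more of any character, then any character (captured).
A non-greedy quantifier consumes as few characters as it can — just enough that the remainder of the pattern still matches from where it stops; whatever follows it matches normally.
`match` is anchored at position 0; if the pattern doesn't fit there, it returns None.
The match spans [0:36] → 'wwg5zec_ jw2nwqhg@vqq@@wwty91swzdb_k'.
Captured: group 1 = 'wwg5', group 2 = 'zec_ jw2nwqhg@vqq@@wwty91swzdb_k'.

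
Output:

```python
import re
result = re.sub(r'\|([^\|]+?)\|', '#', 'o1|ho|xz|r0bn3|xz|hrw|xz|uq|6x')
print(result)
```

o1#xz#xz#xz#6x

Matches: at [2:6] → '|ho|'; at [8:15] → '|r0bn3|'; at [17:22] → '|hrw|'; at [24:28] → '|uq|'.
Every occurrence is swapped for '#'.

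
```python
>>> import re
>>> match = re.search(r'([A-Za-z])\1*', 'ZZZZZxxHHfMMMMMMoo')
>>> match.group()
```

The backreference `\1` re-matches whatever the first group consumed, character for character.
Unlike `match`, `search` isn't anchored — it looks for the pattern anywhere in the string.
The match spans [0:5] → 'ZZZZZ'.
Captured: group 1 = 'Z'.

'ZZZZZ'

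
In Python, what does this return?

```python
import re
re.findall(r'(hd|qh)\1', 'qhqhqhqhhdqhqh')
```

['qh', 'qh', 'qh']

A backreference is literal: `\1` must see the identical characters the first group matched.
`findall` collects group 1 from each match (3 total).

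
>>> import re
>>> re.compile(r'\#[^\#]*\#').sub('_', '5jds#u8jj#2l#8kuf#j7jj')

Matches: at [4:10] → '#u8jj#'; at [12:18] → '#8kuf#'.
Each match is replaced by '_'.

'5jds_2l_j7jj'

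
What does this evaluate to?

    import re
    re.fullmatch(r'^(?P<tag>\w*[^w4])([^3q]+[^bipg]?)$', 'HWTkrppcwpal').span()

Pattern: anchored at the start of the string; then zero or more of a word character, then any character except [w4] (captured as 'tag'); then one or more of any character except [3q], then optionally any character except [bipg] (captured); then anchored at the end.
`fullmatch` succeeds only if the pattern covers the string from start to end.
The match spans [0:12] → 'HWTkrppcwpal'.
Captured: group 1 = 'HWTkrppcwpa', group 2 = 'l'.

(0, 12)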